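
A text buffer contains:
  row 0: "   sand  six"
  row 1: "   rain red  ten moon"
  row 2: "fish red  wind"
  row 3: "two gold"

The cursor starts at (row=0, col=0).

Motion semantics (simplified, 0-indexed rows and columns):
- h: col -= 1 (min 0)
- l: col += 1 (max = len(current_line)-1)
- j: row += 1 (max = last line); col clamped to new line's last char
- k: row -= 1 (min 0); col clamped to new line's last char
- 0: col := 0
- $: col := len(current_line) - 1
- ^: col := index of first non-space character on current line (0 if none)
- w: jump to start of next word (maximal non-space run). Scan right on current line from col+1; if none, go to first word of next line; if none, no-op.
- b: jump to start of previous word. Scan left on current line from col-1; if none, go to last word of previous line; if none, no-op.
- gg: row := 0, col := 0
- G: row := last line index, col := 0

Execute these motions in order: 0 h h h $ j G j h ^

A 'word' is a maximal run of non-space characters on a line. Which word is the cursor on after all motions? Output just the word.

After 1 (0): row=0 col=0 char='_'
After 2 (h): row=0 col=0 char='_'
After 3 (h): row=0 col=0 char='_'
After 4 (h): row=0 col=0 char='_'
After 5 ($): row=0 col=11 char='x'
After 6 (j): row=1 col=11 char='_'
After 7 (G): row=3 col=0 char='t'
After 8 (j): row=3 col=0 char='t'
After 9 (h): row=3 col=0 char='t'
After 10 (^): row=3 col=0 char='t'

Answer: two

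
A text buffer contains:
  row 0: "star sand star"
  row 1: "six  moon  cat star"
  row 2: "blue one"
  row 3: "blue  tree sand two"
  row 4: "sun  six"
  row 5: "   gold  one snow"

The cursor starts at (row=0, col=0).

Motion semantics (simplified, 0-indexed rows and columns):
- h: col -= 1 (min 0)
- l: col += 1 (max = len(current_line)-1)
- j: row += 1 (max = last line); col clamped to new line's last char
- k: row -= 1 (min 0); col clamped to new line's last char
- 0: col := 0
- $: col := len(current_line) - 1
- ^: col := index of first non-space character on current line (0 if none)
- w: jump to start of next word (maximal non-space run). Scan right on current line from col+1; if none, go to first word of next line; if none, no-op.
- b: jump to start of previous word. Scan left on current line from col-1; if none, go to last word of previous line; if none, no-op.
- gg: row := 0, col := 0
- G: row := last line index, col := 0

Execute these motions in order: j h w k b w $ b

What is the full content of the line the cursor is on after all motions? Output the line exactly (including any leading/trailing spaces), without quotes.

Answer: star sand star

Derivation:
After 1 (j): row=1 col=0 char='s'
After 2 (h): row=1 col=0 char='s'
After 3 (w): row=1 col=5 char='m'
After 4 (k): row=0 col=5 char='s'
After 5 (b): row=0 col=0 char='s'
After 6 (w): row=0 col=5 char='s'
After 7 ($): row=0 col=13 char='r'
After 8 (b): row=0 col=10 char='s'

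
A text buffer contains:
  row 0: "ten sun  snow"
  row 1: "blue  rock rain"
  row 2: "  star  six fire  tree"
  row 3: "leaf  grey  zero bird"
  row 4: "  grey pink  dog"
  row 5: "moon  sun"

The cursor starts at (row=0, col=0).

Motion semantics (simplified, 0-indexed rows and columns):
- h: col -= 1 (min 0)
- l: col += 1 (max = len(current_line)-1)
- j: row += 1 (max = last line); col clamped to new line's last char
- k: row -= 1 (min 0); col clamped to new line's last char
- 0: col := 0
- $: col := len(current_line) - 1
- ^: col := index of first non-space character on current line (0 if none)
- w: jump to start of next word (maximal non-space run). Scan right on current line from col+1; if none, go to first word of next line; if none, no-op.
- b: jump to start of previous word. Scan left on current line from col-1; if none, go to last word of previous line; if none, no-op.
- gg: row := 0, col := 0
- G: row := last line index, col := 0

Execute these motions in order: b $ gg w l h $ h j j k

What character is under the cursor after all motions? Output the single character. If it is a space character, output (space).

Answer: r

Derivation:
After 1 (b): row=0 col=0 char='t'
After 2 ($): row=0 col=12 char='w'
After 3 (gg): row=0 col=0 char='t'
After 4 (w): row=0 col=4 char='s'
After 5 (l): row=0 col=5 char='u'
After 6 (h): row=0 col=4 char='s'
After 7 ($): row=0 col=12 char='w'
After 8 (h): row=0 col=11 char='o'
After 9 (j): row=1 col=11 char='r'
After 10 (j): row=2 col=11 char='_'
After 11 (k): row=1 col=11 char='r'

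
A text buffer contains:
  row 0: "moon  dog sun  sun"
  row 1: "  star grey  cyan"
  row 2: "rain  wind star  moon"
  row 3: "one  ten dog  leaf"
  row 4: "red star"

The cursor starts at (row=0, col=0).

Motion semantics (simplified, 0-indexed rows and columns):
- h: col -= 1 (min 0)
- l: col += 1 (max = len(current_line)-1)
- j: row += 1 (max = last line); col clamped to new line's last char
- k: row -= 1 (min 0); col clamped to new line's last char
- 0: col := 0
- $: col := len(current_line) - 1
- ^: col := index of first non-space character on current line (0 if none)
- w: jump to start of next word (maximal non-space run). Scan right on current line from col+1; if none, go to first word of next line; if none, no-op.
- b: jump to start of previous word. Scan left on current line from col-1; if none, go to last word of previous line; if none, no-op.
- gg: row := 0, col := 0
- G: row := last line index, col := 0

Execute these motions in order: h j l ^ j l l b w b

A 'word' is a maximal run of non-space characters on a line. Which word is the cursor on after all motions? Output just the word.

Answer: rain

Derivation:
After 1 (h): row=0 col=0 char='m'
After 2 (j): row=1 col=0 char='_'
After 3 (l): row=1 col=1 char='_'
After 4 (^): row=1 col=2 char='s'
After 5 (j): row=2 col=2 char='i'
After 6 (l): row=2 col=3 char='n'
After 7 (l): row=2 col=4 char='_'
After 8 (b): row=2 col=0 char='r'
After 9 (w): row=2 col=6 char='w'
After 10 (b): row=2 col=0 char='r'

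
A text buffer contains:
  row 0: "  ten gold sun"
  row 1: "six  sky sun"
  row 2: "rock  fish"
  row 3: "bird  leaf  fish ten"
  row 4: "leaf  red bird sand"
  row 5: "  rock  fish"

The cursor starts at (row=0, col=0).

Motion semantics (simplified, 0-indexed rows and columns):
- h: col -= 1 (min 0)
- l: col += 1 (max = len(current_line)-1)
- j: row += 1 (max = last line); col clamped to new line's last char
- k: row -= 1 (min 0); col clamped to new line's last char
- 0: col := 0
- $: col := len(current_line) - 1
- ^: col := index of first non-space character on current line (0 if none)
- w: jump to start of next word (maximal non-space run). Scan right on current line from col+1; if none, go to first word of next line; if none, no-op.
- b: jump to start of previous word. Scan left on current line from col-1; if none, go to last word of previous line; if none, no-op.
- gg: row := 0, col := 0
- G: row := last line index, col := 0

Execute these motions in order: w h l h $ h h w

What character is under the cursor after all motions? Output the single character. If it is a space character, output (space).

Answer: s

Derivation:
After 1 (w): row=0 col=2 char='t'
After 2 (h): row=0 col=1 char='_'
After 3 (l): row=0 col=2 char='t'
After 4 (h): row=0 col=1 char='_'
After 5 ($): row=0 col=13 char='n'
After 6 (h): row=0 col=12 char='u'
After 7 (h): row=0 col=11 char='s'
After 8 (w): row=1 col=0 char='s'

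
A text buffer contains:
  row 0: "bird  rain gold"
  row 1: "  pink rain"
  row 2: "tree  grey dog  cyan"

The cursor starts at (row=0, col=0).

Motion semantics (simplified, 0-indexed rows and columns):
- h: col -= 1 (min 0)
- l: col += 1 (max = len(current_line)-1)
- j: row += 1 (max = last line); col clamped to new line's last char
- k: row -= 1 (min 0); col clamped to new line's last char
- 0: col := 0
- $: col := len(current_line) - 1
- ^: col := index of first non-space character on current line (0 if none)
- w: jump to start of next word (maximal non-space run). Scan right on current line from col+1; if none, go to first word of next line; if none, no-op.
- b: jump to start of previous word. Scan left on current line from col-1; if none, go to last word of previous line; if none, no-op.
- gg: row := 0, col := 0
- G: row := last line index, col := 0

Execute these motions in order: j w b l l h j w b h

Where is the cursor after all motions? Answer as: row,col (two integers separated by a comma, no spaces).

Answer: 1,6

Derivation:
After 1 (j): row=1 col=0 char='_'
After 2 (w): row=1 col=2 char='p'
After 3 (b): row=0 col=11 char='g'
After 4 (l): row=0 col=12 char='o'
After 5 (l): row=0 col=13 char='l'
After 6 (h): row=0 col=12 char='o'
After 7 (j): row=1 col=10 char='n'
After 8 (w): row=2 col=0 char='t'
After 9 (b): row=1 col=7 char='r'
After 10 (h): row=1 col=6 char='_'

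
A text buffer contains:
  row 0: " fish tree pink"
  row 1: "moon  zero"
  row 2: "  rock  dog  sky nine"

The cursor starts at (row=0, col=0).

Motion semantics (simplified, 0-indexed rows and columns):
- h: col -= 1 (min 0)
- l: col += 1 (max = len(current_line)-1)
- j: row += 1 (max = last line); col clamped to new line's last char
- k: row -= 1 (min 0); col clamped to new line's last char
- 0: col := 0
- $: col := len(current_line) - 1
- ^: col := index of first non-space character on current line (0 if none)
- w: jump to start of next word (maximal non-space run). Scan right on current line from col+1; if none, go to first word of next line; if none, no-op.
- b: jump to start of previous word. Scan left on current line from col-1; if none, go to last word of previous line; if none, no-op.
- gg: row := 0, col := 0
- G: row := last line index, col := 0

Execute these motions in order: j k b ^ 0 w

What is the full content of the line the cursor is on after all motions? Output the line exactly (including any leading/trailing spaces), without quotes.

After 1 (j): row=1 col=0 char='m'
After 2 (k): row=0 col=0 char='_'
After 3 (b): row=0 col=0 char='_'
After 4 (^): row=0 col=1 char='f'
After 5 (0): row=0 col=0 char='_'
After 6 (w): row=0 col=1 char='f'

Answer:  fish tree pink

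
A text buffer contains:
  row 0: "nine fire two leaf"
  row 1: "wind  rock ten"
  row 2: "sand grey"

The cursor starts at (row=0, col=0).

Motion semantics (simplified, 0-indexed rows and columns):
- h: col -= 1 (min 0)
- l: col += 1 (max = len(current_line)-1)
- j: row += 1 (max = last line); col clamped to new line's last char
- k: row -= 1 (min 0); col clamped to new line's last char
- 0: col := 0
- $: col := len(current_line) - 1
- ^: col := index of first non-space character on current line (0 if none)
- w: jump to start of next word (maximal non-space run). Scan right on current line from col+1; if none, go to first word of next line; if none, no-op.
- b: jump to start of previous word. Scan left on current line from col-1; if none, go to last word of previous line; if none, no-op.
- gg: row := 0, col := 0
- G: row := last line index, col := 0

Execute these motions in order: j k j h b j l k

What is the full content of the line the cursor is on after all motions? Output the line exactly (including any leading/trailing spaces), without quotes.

Answer: nine fire two leaf

Derivation:
After 1 (j): row=1 col=0 char='w'
After 2 (k): row=0 col=0 char='n'
After 3 (j): row=1 col=0 char='w'
After 4 (h): row=1 col=0 char='w'
After 5 (b): row=0 col=14 char='l'
After 6 (j): row=1 col=13 char='n'
After 7 (l): row=1 col=13 char='n'
After 8 (k): row=0 col=13 char='_'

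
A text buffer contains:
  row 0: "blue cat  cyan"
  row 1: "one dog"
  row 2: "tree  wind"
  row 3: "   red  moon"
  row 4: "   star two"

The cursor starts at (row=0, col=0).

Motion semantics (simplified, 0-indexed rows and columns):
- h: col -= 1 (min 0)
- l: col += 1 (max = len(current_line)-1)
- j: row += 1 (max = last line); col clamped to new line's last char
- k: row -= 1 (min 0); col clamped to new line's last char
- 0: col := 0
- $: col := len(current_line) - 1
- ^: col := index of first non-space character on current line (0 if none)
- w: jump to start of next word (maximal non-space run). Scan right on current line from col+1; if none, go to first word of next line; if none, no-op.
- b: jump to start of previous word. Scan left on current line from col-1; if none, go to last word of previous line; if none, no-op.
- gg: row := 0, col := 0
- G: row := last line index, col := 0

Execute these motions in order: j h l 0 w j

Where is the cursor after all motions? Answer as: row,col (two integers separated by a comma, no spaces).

After 1 (j): row=1 col=0 char='o'
After 2 (h): row=1 col=0 char='o'
After 3 (l): row=1 col=1 char='n'
After 4 (0): row=1 col=0 char='o'
After 5 (w): row=1 col=4 char='d'
After 6 (j): row=2 col=4 char='_'

Answer: 2,4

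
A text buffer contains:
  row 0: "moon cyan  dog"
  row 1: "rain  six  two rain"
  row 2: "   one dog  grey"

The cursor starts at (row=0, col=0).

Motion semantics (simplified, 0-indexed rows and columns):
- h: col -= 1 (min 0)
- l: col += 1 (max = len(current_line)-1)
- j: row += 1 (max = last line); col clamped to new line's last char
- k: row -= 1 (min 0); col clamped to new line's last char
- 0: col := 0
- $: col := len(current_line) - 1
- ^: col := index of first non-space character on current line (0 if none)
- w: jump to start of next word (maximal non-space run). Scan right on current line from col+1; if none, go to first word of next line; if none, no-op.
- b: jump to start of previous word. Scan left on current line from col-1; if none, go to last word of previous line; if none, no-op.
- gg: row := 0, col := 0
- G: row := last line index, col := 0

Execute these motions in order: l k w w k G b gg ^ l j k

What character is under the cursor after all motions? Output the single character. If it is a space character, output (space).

After 1 (l): row=0 col=1 char='o'
After 2 (k): row=0 col=1 char='o'
After 3 (w): row=0 col=5 char='c'
After 4 (w): row=0 col=11 char='d'
After 5 (k): row=0 col=11 char='d'
After 6 (G): row=2 col=0 char='_'
After 7 (b): row=1 col=15 char='r'
After 8 (gg): row=0 col=0 char='m'
After 9 (^): row=0 col=0 char='m'
After 10 (l): row=0 col=1 char='o'
After 11 (j): row=1 col=1 char='a'
After 12 (k): row=0 col=1 char='o'

Answer: o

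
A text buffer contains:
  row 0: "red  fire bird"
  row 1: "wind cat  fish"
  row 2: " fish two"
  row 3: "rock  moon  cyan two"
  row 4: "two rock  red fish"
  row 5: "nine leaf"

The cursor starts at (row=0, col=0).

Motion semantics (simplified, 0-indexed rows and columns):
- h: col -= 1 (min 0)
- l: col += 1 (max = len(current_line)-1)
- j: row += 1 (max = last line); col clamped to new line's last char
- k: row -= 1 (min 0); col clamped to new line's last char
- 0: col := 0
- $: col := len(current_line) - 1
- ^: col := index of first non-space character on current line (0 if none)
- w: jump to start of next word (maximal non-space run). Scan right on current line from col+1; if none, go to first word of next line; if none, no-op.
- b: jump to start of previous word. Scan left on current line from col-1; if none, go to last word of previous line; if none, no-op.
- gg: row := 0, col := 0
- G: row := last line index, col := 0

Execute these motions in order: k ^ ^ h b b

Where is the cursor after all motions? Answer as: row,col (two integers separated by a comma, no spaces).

After 1 (k): row=0 col=0 char='r'
After 2 (^): row=0 col=0 char='r'
After 3 (^): row=0 col=0 char='r'
After 4 (h): row=0 col=0 char='r'
After 5 (b): row=0 col=0 char='r'
After 6 (b): row=0 col=0 char='r'

Answer: 0,0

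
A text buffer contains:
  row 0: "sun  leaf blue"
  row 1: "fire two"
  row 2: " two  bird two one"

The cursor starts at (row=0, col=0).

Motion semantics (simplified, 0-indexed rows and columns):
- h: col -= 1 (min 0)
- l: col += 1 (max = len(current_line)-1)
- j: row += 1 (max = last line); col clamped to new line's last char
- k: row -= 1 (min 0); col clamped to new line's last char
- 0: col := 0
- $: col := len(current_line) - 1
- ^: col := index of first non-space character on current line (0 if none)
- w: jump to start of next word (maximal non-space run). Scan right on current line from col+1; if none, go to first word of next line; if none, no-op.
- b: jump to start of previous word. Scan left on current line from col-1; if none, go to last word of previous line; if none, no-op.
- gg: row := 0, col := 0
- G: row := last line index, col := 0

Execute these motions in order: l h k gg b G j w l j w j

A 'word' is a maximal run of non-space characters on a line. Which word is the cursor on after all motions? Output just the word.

After 1 (l): row=0 col=1 char='u'
After 2 (h): row=0 col=0 char='s'
After 3 (k): row=0 col=0 char='s'
After 4 (gg): row=0 col=0 char='s'
After 5 (b): row=0 col=0 char='s'
After 6 (G): row=2 col=0 char='_'
After 7 (j): row=2 col=0 char='_'
After 8 (w): row=2 col=1 char='t'
After 9 (l): row=2 col=2 char='w'
After 10 (j): row=2 col=2 char='w'
After 11 (w): row=2 col=6 char='b'
After 12 (j): row=2 col=6 char='b'

Answer: bird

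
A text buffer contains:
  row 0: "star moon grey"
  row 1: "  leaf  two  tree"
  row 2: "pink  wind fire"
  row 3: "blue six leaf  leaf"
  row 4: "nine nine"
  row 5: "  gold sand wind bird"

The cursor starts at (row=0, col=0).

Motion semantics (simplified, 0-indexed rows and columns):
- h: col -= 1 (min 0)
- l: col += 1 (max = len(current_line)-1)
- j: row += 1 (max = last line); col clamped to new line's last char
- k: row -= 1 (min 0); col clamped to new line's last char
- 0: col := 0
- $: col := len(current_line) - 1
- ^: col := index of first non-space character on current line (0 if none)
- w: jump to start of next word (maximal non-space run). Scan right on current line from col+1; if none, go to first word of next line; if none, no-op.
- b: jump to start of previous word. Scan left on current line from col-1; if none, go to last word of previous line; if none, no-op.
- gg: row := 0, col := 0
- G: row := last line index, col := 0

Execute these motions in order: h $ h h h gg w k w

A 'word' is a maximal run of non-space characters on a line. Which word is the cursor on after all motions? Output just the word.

Answer: grey

Derivation:
After 1 (h): row=0 col=0 char='s'
After 2 ($): row=0 col=13 char='y'
After 3 (h): row=0 col=12 char='e'
After 4 (h): row=0 col=11 char='r'
After 5 (h): row=0 col=10 char='g'
After 6 (gg): row=0 col=0 char='s'
After 7 (w): row=0 col=5 char='m'
After 8 (k): row=0 col=5 char='m'
After 9 (w): row=0 col=10 char='g'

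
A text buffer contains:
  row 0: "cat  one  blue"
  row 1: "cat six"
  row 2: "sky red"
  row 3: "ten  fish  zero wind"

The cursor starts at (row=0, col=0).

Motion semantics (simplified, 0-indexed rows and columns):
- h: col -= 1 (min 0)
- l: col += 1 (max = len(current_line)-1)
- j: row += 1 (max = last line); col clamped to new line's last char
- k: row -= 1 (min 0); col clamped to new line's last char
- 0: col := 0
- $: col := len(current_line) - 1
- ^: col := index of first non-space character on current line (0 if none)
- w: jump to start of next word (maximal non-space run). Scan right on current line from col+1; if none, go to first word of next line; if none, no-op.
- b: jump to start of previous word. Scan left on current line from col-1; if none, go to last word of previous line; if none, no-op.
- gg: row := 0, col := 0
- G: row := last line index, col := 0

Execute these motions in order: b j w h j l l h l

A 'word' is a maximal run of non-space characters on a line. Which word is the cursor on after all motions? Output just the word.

Answer: red

Derivation:
After 1 (b): row=0 col=0 char='c'
After 2 (j): row=1 col=0 char='c'
After 3 (w): row=1 col=4 char='s'
After 4 (h): row=1 col=3 char='_'
After 5 (j): row=2 col=3 char='_'
After 6 (l): row=2 col=4 char='r'
After 7 (l): row=2 col=5 char='e'
After 8 (h): row=2 col=4 char='r'
After 9 (l): row=2 col=5 char='e'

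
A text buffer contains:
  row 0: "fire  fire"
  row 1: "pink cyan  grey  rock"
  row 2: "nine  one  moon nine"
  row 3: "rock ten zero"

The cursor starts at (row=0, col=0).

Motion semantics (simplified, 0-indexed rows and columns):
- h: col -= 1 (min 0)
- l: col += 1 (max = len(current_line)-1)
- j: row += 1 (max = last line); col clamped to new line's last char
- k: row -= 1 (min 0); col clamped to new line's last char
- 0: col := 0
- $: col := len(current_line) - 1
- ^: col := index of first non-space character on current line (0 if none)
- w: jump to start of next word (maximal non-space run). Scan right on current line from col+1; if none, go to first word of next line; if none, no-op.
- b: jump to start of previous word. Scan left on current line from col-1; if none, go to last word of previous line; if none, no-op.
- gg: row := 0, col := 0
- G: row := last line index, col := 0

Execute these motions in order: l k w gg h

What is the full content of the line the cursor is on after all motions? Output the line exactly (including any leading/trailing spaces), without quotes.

After 1 (l): row=0 col=1 char='i'
After 2 (k): row=0 col=1 char='i'
After 3 (w): row=0 col=6 char='f'
After 4 (gg): row=0 col=0 char='f'
After 5 (h): row=0 col=0 char='f'

Answer: fire  fire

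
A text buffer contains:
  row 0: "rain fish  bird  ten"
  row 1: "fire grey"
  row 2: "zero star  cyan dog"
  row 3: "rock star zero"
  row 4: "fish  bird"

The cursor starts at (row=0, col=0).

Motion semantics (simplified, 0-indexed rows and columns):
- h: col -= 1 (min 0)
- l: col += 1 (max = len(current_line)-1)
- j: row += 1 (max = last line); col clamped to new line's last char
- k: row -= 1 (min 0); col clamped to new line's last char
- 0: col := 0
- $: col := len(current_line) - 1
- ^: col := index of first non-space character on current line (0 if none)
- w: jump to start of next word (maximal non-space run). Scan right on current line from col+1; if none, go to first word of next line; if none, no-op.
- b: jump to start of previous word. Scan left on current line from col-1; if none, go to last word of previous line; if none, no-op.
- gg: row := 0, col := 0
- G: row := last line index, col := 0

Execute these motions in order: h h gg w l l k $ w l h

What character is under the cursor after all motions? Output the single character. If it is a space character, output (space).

Answer: f

Derivation:
After 1 (h): row=0 col=0 char='r'
After 2 (h): row=0 col=0 char='r'
After 3 (gg): row=0 col=0 char='r'
After 4 (w): row=0 col=5 char='f'
After 5 (l): row=0 col=6 char='i'
After 6 (l): row=0 col=7 char='s'
After 7 (k): row=0 col=7 char='s'
After 8 ($): row=0 col=19 char='n'
After 9 (w): row=1 col=0 char='f'
After 10 (l): row=1 col=1 char='i'
After 11 (h): row=1 col=0 char='f'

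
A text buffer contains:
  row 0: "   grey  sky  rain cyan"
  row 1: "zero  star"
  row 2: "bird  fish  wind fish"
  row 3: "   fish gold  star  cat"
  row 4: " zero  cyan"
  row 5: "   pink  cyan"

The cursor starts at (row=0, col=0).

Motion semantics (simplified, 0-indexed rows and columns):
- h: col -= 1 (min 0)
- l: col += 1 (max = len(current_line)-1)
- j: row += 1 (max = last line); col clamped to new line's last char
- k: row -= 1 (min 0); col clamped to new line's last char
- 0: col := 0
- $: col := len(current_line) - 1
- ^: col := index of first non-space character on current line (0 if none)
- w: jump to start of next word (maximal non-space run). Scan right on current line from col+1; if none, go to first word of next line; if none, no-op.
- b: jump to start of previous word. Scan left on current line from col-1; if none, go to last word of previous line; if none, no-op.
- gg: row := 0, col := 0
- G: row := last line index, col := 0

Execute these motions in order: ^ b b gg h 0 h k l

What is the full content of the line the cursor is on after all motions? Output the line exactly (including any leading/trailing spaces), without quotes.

Answer:    grey  sky  rain cyan

Derivation:
After 1 (^): row=0 col=3 char='g'
After 2 (b): row=0 col=3 char='g'
After 3 (b): row=0 col=3 char='g'
After 4 (gg): row=0 col=0 char='_'
After 5 (h): row=0 col=0 char='_'
After 6 (0): row=0 col=0 char='_'
After 7 (h): row=0 col=0 char='_'
After 8 (k): row=0 col=0 char='_'
After 9 (l): row=0 col=1 char='_'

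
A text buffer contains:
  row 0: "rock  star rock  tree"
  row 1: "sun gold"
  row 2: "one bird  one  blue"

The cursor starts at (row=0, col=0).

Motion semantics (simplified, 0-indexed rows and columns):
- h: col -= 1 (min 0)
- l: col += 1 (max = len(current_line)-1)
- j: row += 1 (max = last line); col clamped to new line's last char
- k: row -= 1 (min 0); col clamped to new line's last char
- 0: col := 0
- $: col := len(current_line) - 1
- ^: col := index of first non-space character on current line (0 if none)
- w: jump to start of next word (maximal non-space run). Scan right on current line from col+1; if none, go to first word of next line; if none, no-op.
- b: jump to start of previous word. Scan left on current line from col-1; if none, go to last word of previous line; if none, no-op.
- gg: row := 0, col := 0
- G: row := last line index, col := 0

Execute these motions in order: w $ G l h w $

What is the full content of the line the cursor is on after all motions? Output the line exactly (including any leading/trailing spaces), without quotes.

After 1 (w): row=0 col=6 char='s'
After 2 ($): row=0 col=20 char='e'
After 3 (G): row=2 col=0 char='o'
After 4 (l): row=2 col=1 char='n'
After 5 (h): row=2 col=0 char='o'
After 6 (w): row=2 col=4 char='b'
After 7 ($): row=2 col=18 char='e'

Answer: one bird  one  blue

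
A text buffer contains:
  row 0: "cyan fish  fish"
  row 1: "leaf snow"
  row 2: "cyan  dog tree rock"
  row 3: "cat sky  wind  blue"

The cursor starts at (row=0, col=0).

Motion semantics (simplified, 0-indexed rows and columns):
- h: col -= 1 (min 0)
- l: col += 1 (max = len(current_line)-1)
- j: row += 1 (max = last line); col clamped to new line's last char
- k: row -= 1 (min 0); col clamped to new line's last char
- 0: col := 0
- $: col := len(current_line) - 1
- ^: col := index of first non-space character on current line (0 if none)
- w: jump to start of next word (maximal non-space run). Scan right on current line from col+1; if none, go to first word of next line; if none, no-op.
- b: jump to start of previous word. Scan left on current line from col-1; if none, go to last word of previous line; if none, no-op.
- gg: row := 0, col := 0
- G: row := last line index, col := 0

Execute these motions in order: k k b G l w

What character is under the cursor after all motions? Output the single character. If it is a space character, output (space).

After 1 (k): row=0 col=0 char='c'
After 2 (k): row=0 col=0 char='c'
After 3 (b): row=0 col=0 char='c'
After 4 (G): row=3 col=0 char='c'
After 5 (l): row=3 col=1 char='a'
After 6 (w): row=3 col=4 char='s'

Answer: s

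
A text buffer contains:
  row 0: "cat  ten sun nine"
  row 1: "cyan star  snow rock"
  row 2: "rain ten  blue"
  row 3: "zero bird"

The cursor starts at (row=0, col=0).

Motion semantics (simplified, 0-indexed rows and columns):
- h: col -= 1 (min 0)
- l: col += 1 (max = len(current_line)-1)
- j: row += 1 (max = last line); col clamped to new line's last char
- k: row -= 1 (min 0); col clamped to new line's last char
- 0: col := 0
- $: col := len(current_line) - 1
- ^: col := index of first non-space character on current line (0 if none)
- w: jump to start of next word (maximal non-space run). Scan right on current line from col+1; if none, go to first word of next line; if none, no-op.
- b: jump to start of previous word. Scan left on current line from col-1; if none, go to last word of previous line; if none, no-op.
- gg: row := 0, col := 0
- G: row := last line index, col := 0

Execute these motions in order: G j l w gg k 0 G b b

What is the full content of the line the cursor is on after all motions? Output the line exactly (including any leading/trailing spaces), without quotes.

Answer: rain ten  blue

Derivation:
After 1 (G): row=3 col=0 char='z'
After 2 (j): row=3 col=0 char='z'
After 3 (l): row=3 col=1 char='e'
After 4 (w): row=3 col=5 char='b'
After 5 (gg): row=0 col=0 char='c'
After 6 (k): row=0 col=0 char='c'
After 7 (0): row=0 col=0 char='c'
After 8 (G): row=3 col=0 char='z'
After 9 (b): row=2 col=10 char='b'
After 10 (b): row=2 col=5 char='t'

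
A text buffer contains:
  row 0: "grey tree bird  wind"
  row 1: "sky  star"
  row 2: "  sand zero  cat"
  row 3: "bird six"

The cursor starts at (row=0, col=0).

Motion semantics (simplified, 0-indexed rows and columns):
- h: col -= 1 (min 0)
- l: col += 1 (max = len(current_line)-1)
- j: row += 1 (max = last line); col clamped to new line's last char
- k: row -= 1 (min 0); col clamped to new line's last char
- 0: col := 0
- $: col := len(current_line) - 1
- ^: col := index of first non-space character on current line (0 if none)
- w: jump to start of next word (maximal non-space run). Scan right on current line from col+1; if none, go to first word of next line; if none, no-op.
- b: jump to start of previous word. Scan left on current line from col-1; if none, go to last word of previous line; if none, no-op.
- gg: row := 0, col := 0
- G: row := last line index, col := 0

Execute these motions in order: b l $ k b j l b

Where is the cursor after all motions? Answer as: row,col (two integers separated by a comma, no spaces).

After 1 (b): row=0 col=0 char='g'
After 2 (l): row=0 col=1 char='r'
After 3 ($): row=0 col=19 char='d'
After 4 (k): row=0 col=19 char='d'
After 5 (b): row=0 col=16 char='w'
After 6 (j): row=1 col=8 char='r'
After 7 (l): row=1 col=8 char='r'
After 8 (b): row=1 col=5 char='s'

Answer: 1,5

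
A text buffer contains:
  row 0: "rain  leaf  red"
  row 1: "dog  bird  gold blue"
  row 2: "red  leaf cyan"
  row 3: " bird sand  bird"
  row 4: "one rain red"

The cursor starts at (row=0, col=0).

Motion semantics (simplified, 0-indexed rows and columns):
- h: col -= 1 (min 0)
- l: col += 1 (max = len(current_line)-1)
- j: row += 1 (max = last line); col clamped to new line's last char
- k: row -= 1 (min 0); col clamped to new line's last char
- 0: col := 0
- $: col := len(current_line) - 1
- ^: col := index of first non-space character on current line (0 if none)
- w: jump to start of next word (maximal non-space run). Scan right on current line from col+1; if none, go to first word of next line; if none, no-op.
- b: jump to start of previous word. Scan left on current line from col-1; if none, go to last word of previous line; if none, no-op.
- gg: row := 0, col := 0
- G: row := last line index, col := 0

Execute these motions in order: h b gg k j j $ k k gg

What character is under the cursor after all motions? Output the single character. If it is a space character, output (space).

Answer: r

Derivation:
After 1 (h): row=0 col=0 char='r'
After 2 (b): row=0 col=0 char='r'
After 3 (gg): row=0 col=0 char='r'
After 4 (k): row=0 col=0 char='r'
After 5 (j): row=1 col=0 char='d'
After 6 (j): row=2 col=0 char='r'
After 7 ($): row=2 col=13 char='n'
After 8 (k): row=1 col=13 char='l'
After 9 (k): row=0 col=13 char='e'
After 10 (gg): row=0 col=0 char='r'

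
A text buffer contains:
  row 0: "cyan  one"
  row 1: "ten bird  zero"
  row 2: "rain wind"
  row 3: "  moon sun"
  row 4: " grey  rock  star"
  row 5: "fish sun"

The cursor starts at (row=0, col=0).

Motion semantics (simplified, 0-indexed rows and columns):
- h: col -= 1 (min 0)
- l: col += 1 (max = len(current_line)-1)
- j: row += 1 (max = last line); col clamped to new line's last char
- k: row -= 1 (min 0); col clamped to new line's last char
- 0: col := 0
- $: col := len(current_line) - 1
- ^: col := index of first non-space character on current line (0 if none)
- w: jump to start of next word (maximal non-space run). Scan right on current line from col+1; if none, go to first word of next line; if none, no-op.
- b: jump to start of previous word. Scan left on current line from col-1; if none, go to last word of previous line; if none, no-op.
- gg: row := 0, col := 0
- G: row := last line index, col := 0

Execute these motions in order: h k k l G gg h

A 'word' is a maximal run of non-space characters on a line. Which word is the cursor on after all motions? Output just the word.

Answer: cyan

Derivation:
After 1 (h): row=0 col=0 char='c'
After 2 (k): row=0 col=0 char='c'
After 3 (k): row=0 col=0 char='c'
After 4 (l): row=0 col=1 char='y'
After 5 (G): row=5 col=0 char='f'
After 6 (gg): row=0 col=0 char='c'
After 7 (h): row=0 col=0 char='c'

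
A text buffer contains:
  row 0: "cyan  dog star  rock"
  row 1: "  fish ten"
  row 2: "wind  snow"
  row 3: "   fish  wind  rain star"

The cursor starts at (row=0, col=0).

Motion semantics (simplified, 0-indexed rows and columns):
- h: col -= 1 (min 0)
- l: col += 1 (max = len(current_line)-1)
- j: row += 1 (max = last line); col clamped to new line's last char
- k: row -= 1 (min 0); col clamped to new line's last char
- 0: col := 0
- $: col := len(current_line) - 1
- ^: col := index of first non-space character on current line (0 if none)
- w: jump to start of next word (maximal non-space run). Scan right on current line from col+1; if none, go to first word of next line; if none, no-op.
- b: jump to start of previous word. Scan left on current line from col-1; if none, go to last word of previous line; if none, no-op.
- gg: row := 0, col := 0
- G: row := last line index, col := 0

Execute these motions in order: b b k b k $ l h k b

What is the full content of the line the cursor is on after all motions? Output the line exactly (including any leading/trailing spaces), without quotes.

Answer: cyan  dog star  rock

Derivation:
After 1 (b): row=0 col=0 char='c'
After 2 (b): row=0 col=0 char='c'
After 3 (k): row=0 col=0 char='c'
After 4 (b): row=0 col=0 char='c'
After 5 (k): row=0 col=0 char='c'
After 6 ($): row=0 col=19 char='k'
After 7 (l): row=0 col=19 char='k'
After 8 (h): row=0 col=18 char='c'
After 9 (k): row=0 col=18 char='c'
After 10 (b): row=0 col=16 char='r'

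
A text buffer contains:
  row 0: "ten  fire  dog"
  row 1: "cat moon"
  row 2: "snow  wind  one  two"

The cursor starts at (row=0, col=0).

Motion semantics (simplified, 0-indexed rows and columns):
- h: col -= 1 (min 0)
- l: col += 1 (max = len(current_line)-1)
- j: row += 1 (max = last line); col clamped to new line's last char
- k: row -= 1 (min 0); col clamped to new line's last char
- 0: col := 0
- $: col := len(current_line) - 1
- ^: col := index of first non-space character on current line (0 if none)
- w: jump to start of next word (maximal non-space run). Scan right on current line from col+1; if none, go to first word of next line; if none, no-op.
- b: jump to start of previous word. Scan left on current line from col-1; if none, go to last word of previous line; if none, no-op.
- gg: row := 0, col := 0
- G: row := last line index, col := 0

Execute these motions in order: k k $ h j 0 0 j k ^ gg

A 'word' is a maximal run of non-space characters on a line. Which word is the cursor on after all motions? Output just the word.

Answer: ten

Derivation:
After 1 (k): row=0 col=0 char='t'
After 2 (k): row=0 col=0 char='t'
After 3 ($): row=0 col=13 char='g'
After 4 (h): row=0 col=12 char='o'
After 5 (j): row=1 col=7 char='n'
After 6 (0): row=1 col=0 char='c'
After 7 (0): row=1 col=0 char='c'
After 8 (j): row=2 col=0 char='s'
After 9 (k): row=1 col=0 char='c'
After 10 (^): row=1 col=0 char='c'
After 11 (gg): row=0 col=0 char='t'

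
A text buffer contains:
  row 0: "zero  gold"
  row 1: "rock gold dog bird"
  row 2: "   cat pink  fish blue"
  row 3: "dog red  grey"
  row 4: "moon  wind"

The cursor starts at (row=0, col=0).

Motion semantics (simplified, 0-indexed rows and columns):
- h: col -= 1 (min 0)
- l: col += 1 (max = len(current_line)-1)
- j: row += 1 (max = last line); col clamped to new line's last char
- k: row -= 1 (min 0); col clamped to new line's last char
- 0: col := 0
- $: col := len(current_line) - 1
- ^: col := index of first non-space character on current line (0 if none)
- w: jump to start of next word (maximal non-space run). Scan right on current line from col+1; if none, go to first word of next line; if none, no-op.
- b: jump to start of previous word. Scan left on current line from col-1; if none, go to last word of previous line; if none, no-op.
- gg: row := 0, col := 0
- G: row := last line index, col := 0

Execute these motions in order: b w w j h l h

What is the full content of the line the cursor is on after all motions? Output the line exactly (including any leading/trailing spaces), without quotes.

After 1 (b): row=0 col=0 char='z'
After 2 (w): row=0 col=6 char='g'
After 3 (w): row=1 col=0 char='r'
After 4 (j): row=2 col=0 char='_'
After 5 (h): row=2 col=0 char='_'
After 6 (l): row=2 col=1 char='_'
After 7 (h): row=2 col=0 char='_'

Answer:    cat pink  fish blue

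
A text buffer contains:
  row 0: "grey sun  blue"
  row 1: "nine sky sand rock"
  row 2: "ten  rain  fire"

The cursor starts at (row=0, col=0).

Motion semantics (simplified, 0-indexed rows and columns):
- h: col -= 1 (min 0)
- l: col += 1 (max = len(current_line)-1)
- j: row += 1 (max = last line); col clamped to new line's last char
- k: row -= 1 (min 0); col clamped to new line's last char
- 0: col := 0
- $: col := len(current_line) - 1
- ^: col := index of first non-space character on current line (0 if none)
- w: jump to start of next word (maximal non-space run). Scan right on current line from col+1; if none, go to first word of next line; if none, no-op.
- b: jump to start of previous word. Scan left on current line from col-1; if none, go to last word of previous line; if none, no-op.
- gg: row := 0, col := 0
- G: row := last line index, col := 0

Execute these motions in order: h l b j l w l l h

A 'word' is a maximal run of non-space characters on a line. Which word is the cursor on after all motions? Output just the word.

Answer: sky

Derivation:
After 1 (h): row=0 col=0 char='g'
After 2 (l): row=0 col=1 char='r'
After 3 (b): row=0 col=0 char='g'
After 4 (j): row=1 col=0 char='n'
After 5 (l): row=1 col=1 char='i'
After 6 (w): row=1 col=5 char='s'
After 7 (l): row=1 col=6 char='k'
After 8 (l): row=1 col=7 char='y'
After 9 (h): row=1 col=6 char='k'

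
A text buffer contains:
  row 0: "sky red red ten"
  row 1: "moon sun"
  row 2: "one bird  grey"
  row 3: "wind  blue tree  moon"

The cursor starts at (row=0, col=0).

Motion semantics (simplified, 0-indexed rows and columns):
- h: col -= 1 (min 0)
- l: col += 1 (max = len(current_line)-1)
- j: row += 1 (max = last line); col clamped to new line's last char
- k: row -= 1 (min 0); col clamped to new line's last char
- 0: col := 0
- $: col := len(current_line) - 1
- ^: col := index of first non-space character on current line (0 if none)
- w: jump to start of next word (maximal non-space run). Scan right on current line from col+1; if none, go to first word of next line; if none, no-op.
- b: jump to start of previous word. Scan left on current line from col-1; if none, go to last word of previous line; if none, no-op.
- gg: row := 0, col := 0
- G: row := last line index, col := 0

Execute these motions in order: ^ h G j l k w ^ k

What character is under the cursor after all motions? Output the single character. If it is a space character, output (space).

After 1 (^): row=0 col=0 char='s'
After 2 (h): row=0 col=0 char='s'
After 3 (G): row=3 col=0 char='w'
After 4 (j): row=3 col=0 char='w'
After 5 (l): row=3 col=1 char='i'
After 6 (k): row=2 col=1 char='n'
After 7 (w): row=2 col=4 char='b'
After 8 (^): row=2 col=0 char='o'
After 9 (k): row=1 col=0 char='m'

Answer: m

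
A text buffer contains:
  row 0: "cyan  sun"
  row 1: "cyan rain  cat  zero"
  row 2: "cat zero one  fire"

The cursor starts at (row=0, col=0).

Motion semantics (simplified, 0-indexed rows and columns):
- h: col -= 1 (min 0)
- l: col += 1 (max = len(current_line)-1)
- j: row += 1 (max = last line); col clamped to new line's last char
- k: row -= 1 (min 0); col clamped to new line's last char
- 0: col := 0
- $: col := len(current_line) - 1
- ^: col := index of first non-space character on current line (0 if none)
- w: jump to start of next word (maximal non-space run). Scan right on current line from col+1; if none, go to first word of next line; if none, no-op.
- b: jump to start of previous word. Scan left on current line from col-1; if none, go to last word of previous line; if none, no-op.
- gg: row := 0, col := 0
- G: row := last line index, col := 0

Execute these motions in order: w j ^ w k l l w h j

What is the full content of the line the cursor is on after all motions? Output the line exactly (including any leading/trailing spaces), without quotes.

Answer: cat zero one  fire

Derivation:
After 1 (w): row=0 col=6 char='s'
After 2 (j): row=1 col=6 char='a'
After 3 (^): row=1 col=0 char='c'
After 4 (w): row=1 col=5 char='r'
After 5 (k): row=0 col=5 char='_'
After 6 (l): row=0 col=6 char='s'
After 7 (l): row=0 col=7 char='u'
After 8 (w): row=1 col=0 char='c'
After 9 (h): row=1 col=0 char='c'
After 10 (j): row=2 col=0 char='c'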